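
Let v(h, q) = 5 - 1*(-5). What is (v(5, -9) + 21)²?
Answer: 961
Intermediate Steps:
v(h, q) = 10 (v(h, q) = 5 + 5 = 10)
(v(5, -9) + 21)² = (10 + 21)² = 31² = 961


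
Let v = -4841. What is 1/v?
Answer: -1/4841 ≈ -0.00020657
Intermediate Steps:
1/v = 1/(-4841) = -1/4841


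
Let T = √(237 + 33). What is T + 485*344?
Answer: 166840 + 3*√30 ≈ 1.6686e+5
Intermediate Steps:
T = 3*√30 (T = √270 = 3*√30 ≈ 16.432)
T + 485*344 = 3*√30 + 485*344 = 3*√30 + 166840 = 166840 + 3*√30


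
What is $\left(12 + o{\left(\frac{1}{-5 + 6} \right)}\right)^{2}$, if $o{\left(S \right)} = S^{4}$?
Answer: $169$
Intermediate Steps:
$\left(12 + o{\left(\frac{1}{-5 + 6} \right)}\right)^{2} = \left(12 + \left(\frac{1}{-5 + 6}\right)^{4}\right)^{2} = \left(12 + \left(1^{-1}\right)^{4}\right)^{2} = \left(12 + 1^{4}\right)^{2} = \left(12 + 1\right)^{2} = 13^{2} = 169$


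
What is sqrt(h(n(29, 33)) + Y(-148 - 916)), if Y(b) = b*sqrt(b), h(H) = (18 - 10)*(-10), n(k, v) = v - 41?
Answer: 4*sqrt(-5 - 133*I*sqrt(266)) ≈ 131.58 - 131.88*I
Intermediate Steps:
n(k, v) = -41 + v
h(H) = -80 (h(H) = 8*(-10) = -80)
Y(b) = b**(3/2)
sqrt(h(n(29, 33)) + Y(-148 - 916)) = sqrt(-80 + (-148 - 916)**(3/2)) = sqrt(-80 + (-1064)**(3/2)) = sqrt(-80 - 2128*I*sqrt(266))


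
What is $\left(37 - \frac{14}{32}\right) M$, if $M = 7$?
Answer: $\frac{4095}{16} \approx 255.94$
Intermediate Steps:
$\left(37 - \frac{14}{32}\right) M = \left(37 - \frac{14}{32}\right) 7 = \left(37 - \frac{7}{16}\right) 7 = \frac{585}{16} \cdot 7 = \frac{4095}{16}$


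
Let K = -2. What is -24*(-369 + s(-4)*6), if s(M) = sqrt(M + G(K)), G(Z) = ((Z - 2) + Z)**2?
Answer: 8856 - 576*sqrt(2) ≈ 8041.4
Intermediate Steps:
G(Z) = (-2 + 2*Z)**2 (G(Z) = ((-2 + Z) + Z)**2 = (-2 + 2*Z)**2)
s(M) = sqrt(36 + M) (s(M) = sqrt(M + 4*(-1 - 2)**2) = sqrt(M + 4*(-3)**2) = sqrt(M + 4*9) = sqrt(M + 36) = sqrt(36 + M))
-24*(-369 + s(-4)*6) = -24*(-369 + sqrt(36 - 4)*6) = -24*(-369 + sqrt(32)*6) = -24*(-369 + (4*sqrt(2))*6) = -24*(-369 + 24*sqrt(2)) = 8856 - 576*sqrt(2)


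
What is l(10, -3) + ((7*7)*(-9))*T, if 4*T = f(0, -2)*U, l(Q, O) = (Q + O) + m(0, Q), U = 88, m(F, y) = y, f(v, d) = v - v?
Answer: 17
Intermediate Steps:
f(v, d) = 0
l(Q, O) = O + 2*Q (l(Q, O) = (Q + O) + Q = (O + Q) + Q = O + 2*Q)
T = 0 (T = (0*88)/4 = (¼)*0 = 0)
l(10, -3) + ((7*7)*(-9))*T = (-3 + 2*10) + ((7*7)*(-9))*0 = (-3 + 20) + (49*(-9))*0 = 17 - 441*0 = 17 + 0 = 17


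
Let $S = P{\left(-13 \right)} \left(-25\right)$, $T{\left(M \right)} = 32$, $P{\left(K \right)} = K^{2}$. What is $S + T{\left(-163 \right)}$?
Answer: $-4193$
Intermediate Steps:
$S = -4225$ ($S = \left(-13\right)^{2} \left(-25\right) = 169 \left(-25\right) = -4225$)
$S + T{\left(-163 \right)} = -4225 + 32 = -4193$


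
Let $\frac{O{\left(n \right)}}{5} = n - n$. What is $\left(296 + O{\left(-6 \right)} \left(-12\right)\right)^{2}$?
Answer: $87616$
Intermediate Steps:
$O{\left(n \right)} = 0$ ($O{\left(n \right)} = 5 \left(n - n\right) = 5 \cdot 0 = 0$)
$\left(296 + O{\left(-6 \right)} \left(-12\right)\right)^{2} = \left(296 + 0 \left(-12\right)\right)^{2} = \left(296 + 0\right)^{2} = 296^{2} = 87616$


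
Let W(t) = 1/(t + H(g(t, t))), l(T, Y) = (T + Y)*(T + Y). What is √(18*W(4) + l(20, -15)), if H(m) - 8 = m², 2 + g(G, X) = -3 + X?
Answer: 7*√91/13 ≈ 5.1366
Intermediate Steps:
l(T, Y) = (T + Y)²
g(G, X) = -5 + X (g(G, X) = -2 + (-3 + X) = -5 + X)
H(m) = 8 + m²
W(t) = 1/(8 + t + (-5 + t)²) (W(t) = 1/(t + (8 + (-5 + t)²)) = 1/(8 + t + (-5 + t)²))
√(18*W(4) + l(20, -15)) = √(18/(8 + 4 + (-5 + 4)²) + (20 - 15)²) = √(18/(8 + 4 + (-1)²) + 5²) = √(18/(8 + 4 + 1) + 25) = √(18/13 + 25) = √(343/13) = 7*√91/13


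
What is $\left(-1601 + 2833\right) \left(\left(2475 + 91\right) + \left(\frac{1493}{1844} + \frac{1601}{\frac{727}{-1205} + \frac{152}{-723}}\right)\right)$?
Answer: $\frac{1000374857636}{1355801} \approx 7.3785 \cdot 10^{5}$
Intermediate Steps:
$\left(-1601 + 2833\right) \left(\left(2475 + 91\right) + \left(\frac{1493}{1844} + \frac{1601}{\frac{727}{-1205} + \frac{152}{-723}}\right)\right) = 1232 \left(2566 + \left(1493 \cdot \frac{1}{1844} + \frac{1601}{727 \left(- \frac{1}{1205}\right) + 152 \left(- \frac{1}{723}\right)}\right)\right) = 1232 \left(2566 + \left(\frac{1493}{1844} + \frac{1601}{- \frac{727}{1205} - \frac{152}{723}}\right)\right) = 1232 \left(2566 + \left(\frac{1493}{1844} + \frac{1601}{- \frac{2941}{3615}}\right)\right) = 1232 \left(2566 + \left(\frac{1493}{1844} + 1601 \left(- \frac{3615}{2941}\right)\right)\right) = 1232 \left(2566 + \left(\frac{1493}{1844} - \frac{5787615}{2941}\right)\right) = 1232 \left(2566 - \frac{10667971147}{5423204}\right) = 1232 \cdot \frac{3247970317}{5423204} = \frac{1000374857636}{1355801}$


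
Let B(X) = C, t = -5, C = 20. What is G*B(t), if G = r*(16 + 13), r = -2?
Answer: -1160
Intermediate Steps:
G = -58 (G = -2*(16 + 13) = -2*29 = -58)
B(X) = 20
G*B(t) = -58*20 = -1160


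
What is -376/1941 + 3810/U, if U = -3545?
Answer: -1745626/1376169 ≈ -1.2685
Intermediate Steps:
-376/1941 + 3810/U = -376/1941 + 3810/(-3545) = -376*1/1941 + 3810*(-1/3545) = -376/1941 - 762/709 = -1745626/1376169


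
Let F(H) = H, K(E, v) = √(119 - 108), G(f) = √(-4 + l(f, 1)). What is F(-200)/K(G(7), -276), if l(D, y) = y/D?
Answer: -200*√11/11 ≈ -60.302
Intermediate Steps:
G(f) = √(-4 + 1/f)
K(E, v) = √11
F(-200)/K(G(7), -276) = -200*√11/11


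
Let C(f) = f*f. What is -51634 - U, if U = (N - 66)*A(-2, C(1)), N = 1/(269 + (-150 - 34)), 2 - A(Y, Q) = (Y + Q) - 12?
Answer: -860951/17 ≈ -50644.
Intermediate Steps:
C(f) = f²
A(Y, Q) = 14 - Q - Y (A(Y, Q) = 2 - ((Y + Q) - 12) = 2 - ((Q + Y) - 12) = 2 - (-12 + Q + Y) = 2 + (12 - Q - Y) = 14 - Q - Y)
N = 1/85 (N = 1/(269 - 184) = 1/85 ≈ 0.011765)
U = -16827/17 (U = (1/85 - 66)*(14 - 1*1² - 1*(-2)) = -5609*(14 - 1*1 + 2)/85 = -5609*(14 - 1 + 2)/85 = -5609/85*15 = -16827/17 ≈ -989.82)
-51634 - U = -51634 - 1*(-16827/17) = -51634 + 16827/17 = -860951/17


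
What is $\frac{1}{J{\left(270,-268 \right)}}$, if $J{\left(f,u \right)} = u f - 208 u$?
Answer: $- \frac{1}{16616} \approx -6.0183 \cdot 10^{-5}$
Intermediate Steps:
$J{\left(f,u \right)} = - 208 u + f u$ ($J{\left(f,u \right)} = f u - 208 u = - 208 u + f u$)
$\frac{1}{J{\left(270,-268 \right)}} = \frac{1}{\left(-268\right) \left(-208 + 270\right)} = \frac{1}{\left(-268\right) 62} = \frac{1}{-16616} = - \frac{1}{16616}$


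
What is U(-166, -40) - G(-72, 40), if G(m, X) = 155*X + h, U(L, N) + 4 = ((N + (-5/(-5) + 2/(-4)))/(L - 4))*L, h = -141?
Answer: -1037267/170 ≈ -6101.6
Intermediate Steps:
U(L, N) = -4 + L*(1/2 + N)/(-4 + L) (U(L, N) = -4 + ((N + (-5/(-5) + 2/(-4)))/(L - 4))*L = -4 + ((N + (-5*(-1/5) + 2*(-1/4)))/(-4 + L))*L = -4 + ((N + (1 - 1/2))/(-4 + L))*L = -4 + ((N + 1/2)/(-4 + L))*L = -4 + ((1/2 + N)/(-4 + L))*L = -4 + L*(1/2 + N)/(-4 + L))
G(m, X) = -141 + 155*X (G(m, X) = 155*X - 141 = -141 + 155*X)
U(-166, -40) - G(-72, 40) = (16 - 7/2*(-166) - 166*(-40))/(-4 - 166) - (-141 + 155*40) = (16 + 581 + 6640)/(-170) - (-141 + 6200) = -1/170*7237 - 1*6059 = -7237/170 - 6059 = -1037267/170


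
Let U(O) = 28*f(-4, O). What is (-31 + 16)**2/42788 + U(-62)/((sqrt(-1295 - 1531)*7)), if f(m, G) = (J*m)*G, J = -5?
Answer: 225/42788 + 2480*I*sqrt(314)/471 ≈ 0.0052585 + 93.303*I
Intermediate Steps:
f(m, G) = -5*G*m (f(m, G) = (-5*m)*G = -5*G*m)
U(O) = 560*O (U(O) = 28*(-5*O*(-4)) = 28*(20*O) = 560*O)
(-31 + 16)**2/42788 + U(-62)/((sqrt(-1295 - 1531)*7)) = (-31 + 16)**2/42788 + (560*(-62))/((sqrt(-1295 - 1531)*7)) = (-15)**2*(1/42788) - 34720*(-I*sqrt(314)/6594) = 225*(1/42788) - 34720*(-I*sqrt(314)/6594) = 225/42788 - 34720*(-I*sqrt(314)/6594) = 225/42788 - (-2480)*I*sqrt(314)/471 = 225/42788 + 2480*I*sqrt(314)/471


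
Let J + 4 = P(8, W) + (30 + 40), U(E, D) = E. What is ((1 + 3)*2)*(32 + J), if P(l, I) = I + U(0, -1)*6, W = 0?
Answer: 784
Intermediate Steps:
P(l, I) = I (P(l, I) = I + 0*6 = I + 0 = I)
J = 66 (J = -4 + (0 + (30 + 40)) = -4 + (0 + 70) = -4 + 70 = 66)
((1 + 3)*2)*(32 + J) = ((1 + 3)*2)*(32 + 66) = (4*2)*98 = 8*98 = 784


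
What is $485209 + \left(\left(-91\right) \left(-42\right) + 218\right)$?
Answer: $489249$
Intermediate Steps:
$485209 + \left(\left(-91\right) \left(-42\right) + 218\right) = 485209 + \left(3822 + 218\right) = 485209 + 4040 = 489249$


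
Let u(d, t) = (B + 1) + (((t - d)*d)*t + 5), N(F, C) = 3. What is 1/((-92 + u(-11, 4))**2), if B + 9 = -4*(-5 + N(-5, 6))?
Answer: 1/558009 ≈ 1.7921e-6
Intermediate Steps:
B = -1 (B = -9 - 4*(-5 + 3) = -9 - 4*(-2) = -9 + 8 = -1)
u(d, t) = 5 + d*t*(t - d) (u(d, t) = (-1 + 1) + (((t - d)*d)*t + 5) = 0 + ((d*(t - d))*t + 5) = 0 + (d*t*(t - d) + 5) = 0 + (5 + d*t*(t - d)) = 5 + d*t*(t - d))
1/((-92 + u(-11, 4))**2) = 1/((-92 + (5 - 11*4**2 - 1*4*(-11)**2))**2) = 1/((-92 + (5 - 11*16 - 1*4*121))**2) = 1/((-92 + (5 - 176 - 484))**2) = 1/((-92 - 655)**2) = 1/((-747)**2) = 1/558009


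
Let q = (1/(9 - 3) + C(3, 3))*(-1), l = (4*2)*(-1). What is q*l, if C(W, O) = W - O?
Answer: 4/3 ≈ 1.3333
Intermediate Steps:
l = -8 (l = 8*(-1) = -8)
q = -1/6 (q = (1/(9 - 3) + (3 - 1*3))*(-1) = (1/6 + (3 - 3))*(-1) = (1/6 + 0)*(-1) = (1/6)*(-1) = -1/6 ≈ -0.16667)
q*l = -1/6*(-8) = 4/3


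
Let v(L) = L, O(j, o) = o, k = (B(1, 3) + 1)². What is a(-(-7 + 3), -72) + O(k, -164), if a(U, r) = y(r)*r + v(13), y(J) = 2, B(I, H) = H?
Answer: -295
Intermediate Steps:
k = 16 (k = (3 + 1)² = 4² = 16)
a(U, r) = 13 + 2*r (a(U, r) = 2*r + 13 = 13 + 2*r)
a(-(-7 + 3), -72) + O(k, -164) = (13 + 2*(-72)) - 164 = (13 - 144) - 164 = -131 - 164 = -295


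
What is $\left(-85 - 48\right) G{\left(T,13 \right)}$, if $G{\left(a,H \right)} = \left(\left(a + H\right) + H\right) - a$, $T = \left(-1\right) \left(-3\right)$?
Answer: $-3458$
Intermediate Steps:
$T = 3$
$G{\left(a,H \right)} = 2 H$ ($G{\left(a,H \right)} = \left(\left(H + a\right) + H\right) - a = \left(a + 2 H\right) - a = 2 H$)
$\left(-85 - 48\right) G{\left(T,13 \right)} = \left(-85 - 48\right) 2 \cdot 13 = \left(-133\right) 26 = -3458$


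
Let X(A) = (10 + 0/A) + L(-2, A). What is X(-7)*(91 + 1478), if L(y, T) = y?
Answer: 12552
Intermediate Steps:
X(A) = 8 (X(A) = (10 + 0/A) - 2 = (10 + 0) - 2 = 10 - 2 = 8)
X(-7)*(91 + 1478) = 8*(91 + 1478) = 8*1569 = 12552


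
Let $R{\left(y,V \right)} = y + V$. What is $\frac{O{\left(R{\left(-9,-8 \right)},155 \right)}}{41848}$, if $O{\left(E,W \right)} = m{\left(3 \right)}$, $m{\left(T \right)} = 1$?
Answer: $\frac{1}{41848} \approx 2.3896 \cdot 10^{-5}$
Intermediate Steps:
$R{\left(y,V \right)} = V + y$
$O{\left(E,W \right)} = 1$
$\frac{O{\left(R{\left(-9,-8 \right)},155 \right)}}{41848} = 1 \cdot \frac{1}{41848} = \frac{1}{41848}$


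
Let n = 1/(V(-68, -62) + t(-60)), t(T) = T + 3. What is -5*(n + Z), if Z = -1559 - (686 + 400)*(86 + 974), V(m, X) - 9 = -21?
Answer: 397688060/69 ≈ 5.7636e+6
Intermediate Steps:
V(m, X) = -12 (V(m, X) = 9 - 21 = -12)
t(T) = 3 + T
n = -1/69 (n = 1/(-12 + (3 - 60)) = 1/(-12 - 57) = 1/(-69) = -1/69 ≈ -0.014493)
Z = -1152719 (Z = -1559 - 1086*1060 = -1559 - 1*1151160 = -1559 - 1151160 = -1152719)
-5*(n + Z) = -5*(-1/69 - 1152719) = -5*(-79537612/69) = 397688060/69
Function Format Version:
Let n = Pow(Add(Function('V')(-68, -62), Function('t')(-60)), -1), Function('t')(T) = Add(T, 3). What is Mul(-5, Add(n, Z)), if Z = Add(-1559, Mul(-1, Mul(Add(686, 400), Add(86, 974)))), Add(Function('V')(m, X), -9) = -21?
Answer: Rational(397688060, 69) ≈ 5.7636e+6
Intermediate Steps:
Function('V')(m, X) = -12 (Function('V')(m, X) = Add(9, -21) = -12)
Function('t')(T) = Add(3, T)
n = Rational(-1, 69) (n = Pow(Add(-12, Add(3, -60)), -1) = Pow(Add(-12, -57), -1) = Pow(-69, -1) = Rational(-1, 69) ≈ -0.014493)
Z = -1152719 (Z = Add(-1559, Mul(-1, Mul(1086, 1060))) = Add(-1559, Mul(-1, 1151160)) = Add(-1559, -1151160) = -1152719)
Mul(-5, Add(n, Z)) = Mul(-5, Add(Rational(-1, 69), -1152719)) = Mul(-5, Rational(-79537612, 69)) = Rational(397688060, 69)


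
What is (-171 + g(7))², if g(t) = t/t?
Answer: 28900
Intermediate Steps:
g(t) = 1
(-171 + g(7))² = (-171 + 1)² = (-170)² = 28900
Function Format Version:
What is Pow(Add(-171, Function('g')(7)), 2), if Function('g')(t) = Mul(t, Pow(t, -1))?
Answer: 28900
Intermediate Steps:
Function('g')(t) = 1
Pow(Add(-171, Function('g')(7)), 2) = Pow(Add(-171, 1), 2) = Pow(-170, 2) = 28900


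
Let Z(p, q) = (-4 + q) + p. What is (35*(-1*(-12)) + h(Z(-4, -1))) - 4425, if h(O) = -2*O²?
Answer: -4167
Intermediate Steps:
Z(p, q) = -4 + p + q
(35*(-1*(-12)) + h(Z(-4, -1))) - 4425 = (35*(-1*(-12)) - 2*(-4 - 4 - 1)²) - 4425 = (35*12 - 2*(-9)²) - 4425 = (420 - 2*81) - 4425 = (420 - 162) - 4425 = 258 - 4425 = -4167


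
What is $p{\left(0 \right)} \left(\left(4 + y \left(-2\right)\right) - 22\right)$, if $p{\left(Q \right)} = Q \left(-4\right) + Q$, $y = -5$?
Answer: $0$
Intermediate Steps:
$p{\left(Q \right)} = - 3 Q$ ($p{\left(Q \right)} = - 4 Q + Q = - 3 Q$)
$p{\left(0 \right)} \left(\left(4 + y \left(-2\right)\right) - 22\right) = \left(-3\right) 0 \left(\left(4 - -10\right) - 22\right) = 0 \left(\left(4 + 10\right) - 22\right) = 0 \left(14 - 22\right) = 0 \left(-8\right) = 0$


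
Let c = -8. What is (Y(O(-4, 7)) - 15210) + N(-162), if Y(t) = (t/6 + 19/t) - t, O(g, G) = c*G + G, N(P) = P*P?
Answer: 3255887/294 ≈ 11074.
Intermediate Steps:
N(P) = P²
O(g, G) = -7*G (O(g, G) = -8*G + G = -7*G)
Y(t) = 19/t - 5*t/6 (Y(t) = (t*(⅙) + 19/t) - t = (t/6 + 19/t) - t = (19/t + t/6) - t = 19/t - 5*t/6)
(Y(O(-4, 7)) - 15210) + N(-162) = ((19/((-7*7)) - (-35)*7/6) - 15210) + (-162)² = ((19/(-49) - ⅚*(-49)) - 15210) + 26244 = ((19*(-1/49) + 245/6) - 15210) + 26244 = ((-19/49 + 245/6) - 15210) + 26244 = (11891/294 - 15210) + 26244 = -4459849/294 + 26244 = 3255887/294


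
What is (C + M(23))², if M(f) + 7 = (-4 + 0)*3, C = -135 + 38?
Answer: 13456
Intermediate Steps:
C = -97
M(f) = -19 (M(f) = -7 + (-4 + 0)*3 = -7 - 4*3 = -7 - 12 = -19)
(C + M(23))² = (-97 - 19)² = (-116)² = 13456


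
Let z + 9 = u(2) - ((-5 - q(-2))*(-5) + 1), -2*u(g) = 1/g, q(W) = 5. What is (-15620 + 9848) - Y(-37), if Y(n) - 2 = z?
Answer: -22855/4 ≈ -5713.8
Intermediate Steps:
u(g) = -1/(2*g)
z = -241/4 (z = -9 + (-½/2 - ((-5 - 1*5)*(-5) + 1)) = -9 + (-½*½ - ((-5 - 5)*(-5) + 1)) = -9 + (-¼ - (-10*(-5) + 1)) = -9 + (-¼ - (50 + 1)) = -9 + (-¼ - 1*51) = -9 + (-¼ - 51) = -9 - 205/4 = -241/4 ≈ -60.250)
Y(n) = -233/4 (Y(n) = 2 - 241/4 = -233/4)
(-15620 + 9848) - Y(-37) = (-15620 + 9848) - 1*(-233/4) = -5772 + 233/4 = -22855/4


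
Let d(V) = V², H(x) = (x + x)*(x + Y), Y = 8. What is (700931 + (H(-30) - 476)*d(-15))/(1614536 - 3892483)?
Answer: -890831/2277947 ≈ -0.39107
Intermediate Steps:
H(x) = 2*x*(8 + x) (H(x) = (x + x)*(x + 8) = (2*x)*(8 + x) = 2*x*(8 + x))
(700931 + (H(-30) - 476)*d(-15))/(1614536 - 3892483) = (700931 + (2*(-30)*(8 - 30) - 476)*(-15)²)/(1614536 - 3892483) = (700931 + (2*(-30)*(-22) - 476)*225)/(-2277947) = (700931 + (1320 - 476)*225)*(-1/2277947) = (700931 + 844*225)*(-1/2277947) = (700931 + 189900)*(-1/2277947) = 890831*(-1/2277947) = -890831/2277947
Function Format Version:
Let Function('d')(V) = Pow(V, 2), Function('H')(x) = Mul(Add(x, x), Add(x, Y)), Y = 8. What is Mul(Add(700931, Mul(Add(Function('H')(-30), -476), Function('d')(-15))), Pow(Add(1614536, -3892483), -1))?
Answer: Rational(-890831, 2277947) ≈ -0.39107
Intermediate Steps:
Function('H')(x) = Mul(2, x, Add(8, x)) (Function('H')(x) = Mul(Add(x, x), Add(x, 8)) = Mul(Mul(2, x), Add(8, x)) = Mul(2, x, Add(8, x)))
Mul(Add(700931, Mul(Add(Function('H')(-30), -476), Function('d')(-15))), Pow(Add(1614536, -3892483), -1)) = Mul(Add(700931, Mul(Add(Mul(2, -30, Add(8, -30)), -476), Pow(-15, 2))), Pow(Add(1614536, -3892483), -1)) = Mul(Add(700931, Mul(Add(Mul(2, -30, -22), -476), 225)), Pow(-2277947, -1)) = Mul(Add(700931, Mul(Add(1320, -476), 225)), Rational(-1, 2277947)) = Mul(Add(700931, Mul(844, 225)), Rational(-1, 2277947)) = Mul(Add(700931, 189900), Rational(-1, 2277947)) = Mul(890831, Rational(-1, 2277947)) = Rational(-890831, 2277947)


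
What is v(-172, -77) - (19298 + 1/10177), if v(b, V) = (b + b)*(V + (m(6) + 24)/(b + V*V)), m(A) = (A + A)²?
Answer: 140222225323/19529663 ≈ 7180.0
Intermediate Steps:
m(A) = 4*A² (m(A) = (2*A)² = 4*A²)
v(b, V) = 2*b*(V + 168/(b + V²)) (v(b, V) = (b + b)*(V + (4*6² + 24)/(b + V*V)) = (2*b)*(V + (4*36 + 24)/(b + V²)) = (2*b)*(V + (144 + 24)/(b + V²)) = (2*b)*(V + 168/(b + V²)) = 2*b*(V + 168/(b + V²)))
v(-172, -77) - (19298 + 1/10177) = 2*(-172)*(168 + (-77)³ - 77*(-172))/(-172 + (-77)²) - (19298 + 1/10177) = 2*(-172)*(168 - 456533 + 13244)/(-172 + 5929) - (19298 + 1/10177) = 2*(-172)*(-443121)/5757 - 1*196395747/10177 = 2*(-172)*(1/5757)*(-443121) - 196395747/10177 = 50811208/1919 - 196395747/10177 = 140222225323/19529663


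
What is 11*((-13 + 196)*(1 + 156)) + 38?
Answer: 316079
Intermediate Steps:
11*((-13 + 196)*(1 + 156)) + 38 = 11*(183*157) + 38 = 11*28731 + 38 = 316041 + 38 = 316079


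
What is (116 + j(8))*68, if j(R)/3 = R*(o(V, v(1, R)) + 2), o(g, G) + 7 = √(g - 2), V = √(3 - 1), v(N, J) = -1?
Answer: -272 + 1632*I*√(2 - √2) ≈ -272.0 + 1249.1*I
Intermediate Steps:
V = √2 ≈ 1.4142
o(g, G) = -7 + √(-2 + g) (o(g, G) = -7 + √(g - 2) = -7 + √(-2 + g))
j(R) = 3*R*(-5 + √(-2 + √2)) (j(R) = 3*(R*((-7 + √(-2 + √2)) + 2)) = 3*(R*(-5 + √(-2 + √2))) = 3*R*(-5 + √(-2 + √2)))
(116 + j(8))*68 = (116 - 3*8*(5 - I*√(2 - √2)))*68 = (116 + (-120 + 24*I*√(2 - √2)))*68 = (-4 + 24*I*√(2 - √2))*68 = -272 + 1632*I*√(2 - √2)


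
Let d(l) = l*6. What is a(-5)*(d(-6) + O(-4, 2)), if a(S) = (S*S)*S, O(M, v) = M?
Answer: 5000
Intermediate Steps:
d(l) = 6*l
a(S) = S**3 (a(S) = S**2*S = S**3)
a(-5)*(d(-6) + O(-4, 2)) = (-5)**3*(6*(-6) - 4) = -125*(-36 - 4) = -125*(-40) = 5000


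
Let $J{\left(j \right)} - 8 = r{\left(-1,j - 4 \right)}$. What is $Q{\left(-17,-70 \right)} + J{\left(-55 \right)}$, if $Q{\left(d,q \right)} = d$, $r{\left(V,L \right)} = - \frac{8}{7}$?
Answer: $- \frac{71}{7} \approx -10.143$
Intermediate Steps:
$r{\left(V,L \right)} = - \frac{8}{7}$ ($r{\left(V,L \right)} = \left(-8\right) \frac{1}{7} = - \frac{8}{7}$)
$J{\left(j \right)} = \frac{48}{7}$ ($J{\left(j \right)} = 8 - \frac{8}{7} = \frac{48}{7}$)
$Q{\left(-17,-70 \right)} + J{\left(-55 \right)} = -17 + \frac{48}{7} = - \frac{71}{7}$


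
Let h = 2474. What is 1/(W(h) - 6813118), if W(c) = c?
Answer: -1/6810644 ≈ -1.4683e-7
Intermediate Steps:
1/(W(h) - 6813118) = 1/(2474 - 6813118) = 1/(-6810644) = -1/6810644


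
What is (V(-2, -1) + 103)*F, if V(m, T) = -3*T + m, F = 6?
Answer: 624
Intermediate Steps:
V(m, T) = m - 3*T
(V(-2, -1) + 103)*F = ((-2 - 3*(-1)) + 103)*6 = ((-2 + 3) + 103)*6 = (1 + 103)*6 = 104*6 = 624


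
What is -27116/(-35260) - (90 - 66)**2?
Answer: -5070661/8815 ≈ -575.23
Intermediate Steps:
-27116/(-35260) - (90 - 66)**2 = -27116*(-1/35260) - 1*24**2 = 6779/8815 - 1*576 = 6779/8815 - 576 = -5070661/8815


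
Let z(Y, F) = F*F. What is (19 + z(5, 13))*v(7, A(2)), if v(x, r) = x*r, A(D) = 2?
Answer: 2632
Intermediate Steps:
z(Y, F) = F²
v(x, r) = r*x
(19 + z(5, 13))*v(7, A(2)) = (19 + 13²)*(2*7) = (19 + 169)*14 = 188*14 = 2632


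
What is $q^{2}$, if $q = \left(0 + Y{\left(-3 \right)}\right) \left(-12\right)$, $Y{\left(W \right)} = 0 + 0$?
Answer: $0$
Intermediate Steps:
$Y{\left(W \right)} = 0$
$q = 0$ ($q = \left(0 + 0\right) \left(-12\right) = 0 \left(-12\right) = 0$)
$q^{2} = 0^{2} = 0$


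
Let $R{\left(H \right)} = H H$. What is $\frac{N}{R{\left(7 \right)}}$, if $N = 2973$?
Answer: $\frac{2973}{49} \approx 60.673$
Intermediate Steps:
$R{\left(H \right)} = H^{2}$
$\frac{N}{R{\left(7 \right)}} = \frac{2973}{7^{2}} = \frac{2973}{49}$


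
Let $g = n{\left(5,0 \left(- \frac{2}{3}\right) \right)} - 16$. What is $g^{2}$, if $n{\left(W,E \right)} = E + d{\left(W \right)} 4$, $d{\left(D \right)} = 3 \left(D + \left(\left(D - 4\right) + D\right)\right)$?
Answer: $13456$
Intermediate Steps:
$d{\left(D \right)} = -12 + 9 D$ ($d{\left(D \right)} = 3 \left(D + \left(\left(-4 + D\right) + D\right)\right) = 3 \left(D + \left(-4 + 2 D\right)\right) = 3 \left(-4 + 3 D\right) = -12 + 9 D$)
$n{\left(W,E \right)} = -48 + E + 36 W$ ($n{\left(W,E \right)} = E + \left(-12 + 9 W\right) 4 = E + \left(-48 + 36 W\right) = -48 + E + 36 W$)
$g = 116$ ($g = \left(-48 + 0 \left(- \frac{2}{3}\right) + 36 \cdot 5\right) - 16 = \left(-48 + 0 \left(\left(-2\right) \frac{1}{3}\right) + 180\right) - 16 = \left(-48 + 0 \left(- \frac{2}{3}\right) + 180\right) - 16 = \left(-48 + 0 + 180\right) - 16 = 132 - 16 = 116$)
$g^{2} = 116^{2} = 13456$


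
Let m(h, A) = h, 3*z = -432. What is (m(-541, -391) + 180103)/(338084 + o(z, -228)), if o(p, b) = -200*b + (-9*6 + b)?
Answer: 89781/191701 ≈ 0.46834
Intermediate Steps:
z = -144 (z = (⅓)*(-432) = -144)
o(p, b) = -54 - 199*b (o(p, b) = -200*b + (-54 + b) = -54 - 199*b)
(m(-541, -391) + 180103)/(338084 + o(z, -228)) = (-541 + 180103)/(338084 + (-54 - 199*(-228))) = 179562/(338084 + (-54 + 45372)) = 179562/(338084 + 45318) = 179562/383402 = 179562*(1/383402) = 89781/191701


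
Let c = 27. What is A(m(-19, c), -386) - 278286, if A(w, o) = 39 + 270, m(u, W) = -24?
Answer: -277977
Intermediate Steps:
A(w, o) = 309
A(m(-19, c), -386) - 278286 = 309 - 278286 = -277977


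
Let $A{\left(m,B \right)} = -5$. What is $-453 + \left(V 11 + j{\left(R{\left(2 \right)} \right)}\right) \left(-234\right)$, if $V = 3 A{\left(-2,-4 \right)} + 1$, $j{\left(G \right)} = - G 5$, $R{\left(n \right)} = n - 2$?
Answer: $35583$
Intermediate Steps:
$R{\left(n \right)} = -2 + n$
$j{\left(G \right)} = - 5 G$
$V = -14$ ($V = 3 \left(-5\right) + 1 = -15 + 1 = -14$)
$-453 + \left(V 11 + j{\left(R{\left(2 \right)} \right)}\right) \left(-234\right) = -453 + \left(\left(-14\right) 11 - 5 \left(-2 + 2\right)\right) \left(-234\right) = -453 + \left(-154 - 0\right) \left(-234\right) = -453 + \left(-154 + 0\right) \left(-234\right) = -453 - -36036 = -453 + 36036 = 35583$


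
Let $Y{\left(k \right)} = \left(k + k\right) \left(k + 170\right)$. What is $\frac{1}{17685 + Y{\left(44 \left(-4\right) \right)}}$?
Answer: $\frac{1}{19797} \approx 5.0513 \cdot 10^{-5}$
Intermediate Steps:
$Y{\left(k \right)} = 2 k \left(170 + k\right)$
$\frac{1}{17685 + Y{\left(44 \left(-4\right) \right)}} = \frac{1}{17685 + 2 \cdot 44 \left(-4\right) \left(170 + 44 \left(-4\right)\right)} = \frac{1}{17685 + 2 \left(-176\right) \left(170 - 176\right)} = \frac{1}{17685 + 2 \left(-176\right) \left(-6\right)} = \frac{1}{17685 + 2112} = \frac{1}{19797}$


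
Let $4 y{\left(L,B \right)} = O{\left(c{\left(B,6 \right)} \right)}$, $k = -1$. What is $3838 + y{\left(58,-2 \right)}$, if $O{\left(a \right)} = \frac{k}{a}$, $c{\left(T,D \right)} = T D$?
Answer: $\frac{184225}{48} \approx 3838.0$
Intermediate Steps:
$c{\left(T,D \right)} = D T$
$O{\left(a \right)} = - \frac{1}{a}$
$y{\left(L,B \right)} = - \frac{1}{24 B}$ ($y{\left(L,B \right)} = \frac{\left(-1\right) \frac{1}{6 B}}{4} = \frac{\left(- \frac{1}{6}\right) \frac{1}{B}}{4} = - \frac{1}{24 B}$)
$3838 + y{\left(58,-2 \right)} = 3838 - \frac{1}{24 \left(-2\right)} = 3838 - - \frac{1}{48} = 3838 + \frac{1}{48} = \frac{184225}{48}$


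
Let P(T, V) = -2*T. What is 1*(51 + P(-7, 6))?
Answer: 65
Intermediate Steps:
1*(51 + P(-7, 6)) = 1*(51 - 2*(-7)) = 1*(51 + 14) = 1*65 = 65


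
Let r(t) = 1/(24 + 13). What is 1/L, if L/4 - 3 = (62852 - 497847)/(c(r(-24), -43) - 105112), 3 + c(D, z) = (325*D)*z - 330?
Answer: 195772/5568227 ≈ 0.035159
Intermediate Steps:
r(t) = 1/37
c(D, z) = -333 + 325*D*z (c(D, z) = -3 + ((325*D)*z - 330) = -3 + (325*D*z - 330) = -3 + (-330 + 325*D*z) = -333 + 325*D*z)
L = 5568227/195772 (L = 12 + 4*((62852 - 497847)/((-333 + 325*(1/37)*(-43)) - 105112)) = 12 + 4*(-434995/((-333 - 13975/37) - 105112)) = 12 + 4*(-434995/(-26296/37 - 105112)) = 12 + 4*(-434995/(-3915440/37)) = 12 + 4*(-434995*(-37/3915440)) = 12 + 4*(3218963/783088) = 12 + 3218963/195772 = 5568227/195772 ≈ 28.442)
1/L = 1/(5568227/195772) = 195772/5568227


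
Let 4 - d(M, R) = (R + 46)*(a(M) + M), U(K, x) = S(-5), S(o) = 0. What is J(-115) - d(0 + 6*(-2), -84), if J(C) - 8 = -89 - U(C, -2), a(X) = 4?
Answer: 219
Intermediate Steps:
U(K, x) = 0
d(M, R) = 4 - (4 + M)*(46 + R) (d(M, R) = 4 - (R + 46)*(4 + M) = 4 - (46 + R)*(4 + M) = 4 - (4 + M)*(46 + R))
J(C) = -81 (J(C) = 8 + (-89 - 1*0) = 8 + (-89 + 0) = 8 - 89 = -81)
J(-115) - d(0 + 6*(-2), -84) = -81 - (-180 - 46*(0 + 6*(-2)) - 4*(-84) - 1*(0 + 6*(-2))*(-84)) = -81 - (-180 - 46*(0 - 12) + 336 - 1*(0 - 12)*(-84)) = -81 - (-180 - 46*(-12) + 336 - 1*(-12)*(-84)) = -81 - (-180 + 552 + 336 - 1008) = -81 - 1*(-300) = -81 + 300 = 219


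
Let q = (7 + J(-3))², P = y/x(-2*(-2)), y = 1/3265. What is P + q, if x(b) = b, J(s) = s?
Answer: 208961/13060 ≈ 16.000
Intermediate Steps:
y = 1/3265 ≈ 0.00030628
P = 1/13060 (P = 1/(3265*((-2*(-2)))) = (1/3265)/4 = (1/3265)*(¼) = 1/13060 ≈ 7.6570e-5)
q = 16 (q = (7 - 3)² = 4² = 16)
P + q = 1/13060 + 16 = 208961/13060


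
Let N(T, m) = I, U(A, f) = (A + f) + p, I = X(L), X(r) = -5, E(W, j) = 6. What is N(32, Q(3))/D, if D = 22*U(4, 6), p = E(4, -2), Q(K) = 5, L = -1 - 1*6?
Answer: -5/352 ≈ -0.014205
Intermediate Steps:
L = -7 (L = -1 - 6 = -7)
I = -5
p = 6
U(A, f) = 6 + A + f (U(A, f) = (A + f) + 6 = 6 + A + f)
N(T, m) = -5
D = 352 (D = 22*(6 + 4 + 6) = 22*16 = 352)
N(32, Q(3))/D = -5/352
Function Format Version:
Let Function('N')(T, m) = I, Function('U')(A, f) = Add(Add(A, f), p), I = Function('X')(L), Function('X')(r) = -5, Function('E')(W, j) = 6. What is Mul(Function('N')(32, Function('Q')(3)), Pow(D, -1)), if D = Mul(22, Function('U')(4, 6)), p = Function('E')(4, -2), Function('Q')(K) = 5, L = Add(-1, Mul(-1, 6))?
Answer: Rational(-5, 352) ≈ -0.014205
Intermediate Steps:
L = -7 (L = Add(-1, -6) = -7)
I = -5
p = 6
Function('U')(A, f) = Add(6, A, f) (Function('U')(A, f) = Add(Add(A, f), 6) = Add(6, A, f))
Function('N')(T, m) = -5
D = 352 (D = Mul(22, Add(6, 4, 6)) = Mul(22, 16) = 352)
Mul(Function('N')(32, Function('Q')(3)), Pow(D, -1)) = Mul(-5, Pow(352, -1)) = Mul(-5, Rational(1, 352)) = Rational(-5, 352)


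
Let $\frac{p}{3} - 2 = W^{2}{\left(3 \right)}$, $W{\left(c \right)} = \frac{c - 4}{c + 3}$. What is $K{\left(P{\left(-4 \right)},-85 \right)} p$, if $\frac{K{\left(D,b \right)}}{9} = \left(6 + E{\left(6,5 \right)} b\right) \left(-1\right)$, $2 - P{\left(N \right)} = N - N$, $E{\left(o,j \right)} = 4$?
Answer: $\frac{36573}{2} \approx 18287.0$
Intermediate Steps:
$P{\left(N \right)} = 2$ ($P{\left(N \right)} = 2 - \left(N - N\right) = 2 - 0 = 2 + 0 = 2$)
$W{\left(c \right)} = \frac{-4 + c}{3 + c}$
$p = \frac{73}{12}$ ($p = 6 + 3 \left(\frac{-4 + 3}{3 + 3}\right)^{2} = 6 + 3 \left(\frac{1}{6} \left(-1\right)\right)^{2} = 6 + 3 \left(- \frac{1}{6}\right)^{2} = 6 + 3 \cdot \frac{1}{36} = 6 + \frac{1}{12} = \frac{73}{12} \approx 6.0833$)
$K{\left(D,b \right)} = -54 - 36 b$ ($K{\left(D,b \right)} = 9 \left(6 + 4 b\right) \left(-1\right) = 9 \left(-6 - 4 b\right) = -54 - 36 b$)
$K{\left(P{\left(-4 \right)},-85 \right)} p = \left(-54 - -3060\right) \frac{73}{12} = \left(-54 + 3060\right) \frac{73}{12} = 3006 \cdot \frac{73}{12} = \frac{36573}{2}$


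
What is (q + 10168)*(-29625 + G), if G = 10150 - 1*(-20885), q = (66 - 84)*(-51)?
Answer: 15631260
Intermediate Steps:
q = 918 (q = -18*(-51) = 918)
G = 31035 (G = 10150 + 20885 = 31035)
(q + 10168)*(-29625 + G) = (918 + 10168)*(-29625 + 31035) = 11086*1410 = 15631260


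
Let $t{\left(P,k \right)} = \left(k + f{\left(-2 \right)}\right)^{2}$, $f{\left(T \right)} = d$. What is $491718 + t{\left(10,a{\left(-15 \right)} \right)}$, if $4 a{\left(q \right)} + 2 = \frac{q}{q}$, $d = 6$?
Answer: $\frac{7868017}{16} \approx 4.9175 \cdot 10^{5}$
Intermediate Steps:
$f{\left(T \right)} = 6$
$a{\left(q \right)} = - \frac{1}{4}$ ($a{\left(q \right)} = - \frac{1}{2} + \frac{q \frac{1}{q}}{4} = - \frac{1}{2} + \frac{1}{4} \cdot 1 = - \frac{1}{2} + \frac{1}{4} = - \frac{1}{4}$)
$t{\left(P,k \right)} = \left(6 + k\right)^{2}$ ($t{\left(P,k \right)} = \left(k + 6\right)^{2} = \left(6 + k\right)^{2}$)
$491718 + t{\left(10,a{\left(-15 \right)} \right)} = 491718 + \left(6 - \frac{1}{4}\right)^{2} = 491718 + \left(\frac{23}{4}\right)^{2} = 491718 + \frac{529}{16} = \frac{7868017}{16}$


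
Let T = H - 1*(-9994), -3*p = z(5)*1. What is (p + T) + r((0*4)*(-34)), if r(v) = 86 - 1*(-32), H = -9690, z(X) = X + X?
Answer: 1256/3 ≈ 418.67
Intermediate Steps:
z(X) = 2*X
p = -10/3 (p = -2*5/3 = -10/3 ≈ -3.3333)
r(v) = 118 (r(v) = 86 + 32 = 118)
T = 304 (T = -9690 - 1*(-9994) = -9690 + 9994 = 304)
(p + T) + r((0*4)*(-34)) = (-10/3 + 304) + 118 = 902/3 + 118 = 1256/3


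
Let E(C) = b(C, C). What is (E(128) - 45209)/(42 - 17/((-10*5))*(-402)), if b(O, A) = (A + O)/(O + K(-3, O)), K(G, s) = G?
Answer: 1883623/3945 ≈ 477.47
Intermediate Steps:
b(O, A) = (A + O)/(-3 + O) (b(O, A) = (A + O)/(O - 3) = (A + O)/(-3 + O))
E(C) = 2*C/(-3 + C) (E(C) = (C + C)/(-3 + C) = (2*C)/(-3 + C) = 2*C/(-3 + C))
(E(128) - 45209)/(42 - 17/((-10*5))*(-402)) = (2*128/(-3 + 128) - 45209)/(42 - 17/((-10*5))*(-402)) = (2*128/125 - 45209)/(42 - 17/(-50)*(-402)) = (2*128*(1/125) - 45209)/(42 - 17*(-1/50)*(-402)) = (256/125 - 45209)/(42 + (17/50)*(-402)) = -5650869/(125*(42 - 3417/25)) = -5650869/(125*(-2367/25)) = -5650869/125*(-25/2367) = 1883623/3945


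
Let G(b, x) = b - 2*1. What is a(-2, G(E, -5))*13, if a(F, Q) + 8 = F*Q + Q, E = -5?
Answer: -13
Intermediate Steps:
G(b, x) = -2 + b (G(b, x) = b - 2 = -2 + b)
a(F, Q) = -8 + Q + F*Q (a(F, Q) = -8 + (F*Q + Q) = -8 + (Q + F*Q) = -8 + Q + F*Q)
a(-2, G(E, -5))*13 = (-8 + (-2 - 5) - 2*(-2 - 5))*13 = (-8 - 7 - 2*(-7))*13 = (-8 - 7 + 14)*13 = -1*13 = -13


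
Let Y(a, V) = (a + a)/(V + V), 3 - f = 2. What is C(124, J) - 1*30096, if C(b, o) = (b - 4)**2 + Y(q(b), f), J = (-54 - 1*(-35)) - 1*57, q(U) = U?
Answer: -15572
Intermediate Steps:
f = 1 (f = 3 - 1*2 = 3 - 2 = 1)
Y(a, V) = a/V (Y(a, V) = (2*a)/((2*V)) = (2*a)*(1/(2*V)) = a/V)
J = -76 (J = (-54 + 35) - 57 = -19 - 57 = -76)
C(b, o) = b + (-4 + b)**2 (C(b, o) = (b - 4)**2 + b/1 = (-4 + b)**2 + b*1 = (-4 + b)**2 + b = b + (-4 + b)**2)
C(124, J) - 1*30096 = (124 + (-4 + 124)**2) - 1*30096 = (124 + 120**2) - 30096 = (124 + 14400) - 30096 = 14524 - 30096 = -15572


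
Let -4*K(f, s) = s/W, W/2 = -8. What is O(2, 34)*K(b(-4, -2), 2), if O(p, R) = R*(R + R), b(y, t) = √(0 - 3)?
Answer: 289/4 ≈ 72.250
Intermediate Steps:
W = -16 (W = 2*(-8) = -16)
b(y, t) = I*√3 (b(y, t) = √(-3) = I*√3)
K(f, s) = s/64 (K(f, s) = -s/(4*(-16)) = -s*(-1)/(4*16) = -(-1)*s/64 = s/64)
O(p, R) = 2*R² (O(p, R) = R*(2*R) = 2*R²)
O(2, 34)*K(b(-4, -2), 2) = (2*34²)*((1/64)*2) = (2*1156)*(1/32) = 2312*(1/32) = 289/4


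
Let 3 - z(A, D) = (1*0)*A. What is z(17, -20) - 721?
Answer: -718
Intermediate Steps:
z(A, D) = 3 (z(A, D) = 3 - 1*0*A = 3 - 0*A = 3 - 1*0 = 3 + 0 = 3)
z(17, -20) - 721 = 3 - 721 = -718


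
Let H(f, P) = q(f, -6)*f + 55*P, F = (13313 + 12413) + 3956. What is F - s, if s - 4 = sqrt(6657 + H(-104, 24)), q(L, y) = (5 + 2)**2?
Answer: 29678 - sqrt(2881) ≈ 29624.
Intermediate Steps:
q(L, y) = 49 (q(L, y) = 7**2 = 49)
F = 29682 (F = 25726 + 3956 = 29682)
H(f, P) = 49*f + 55*P
s = 4 + sqrt(2881) (s = 4 + sqrt(6657 + (49*(-104) + 55*24)) = 4 + sqrt(6657 + (-5096 + 1320)) = 4 + sqrt(6657 - 3776) = 4 + sqrt(2881) ≈ 57.675)
F - s = 29682 - (4 + sqrt(2881)) = 29682 + (-4 - sqrt(2881)) = 29678 - sqrt(2881)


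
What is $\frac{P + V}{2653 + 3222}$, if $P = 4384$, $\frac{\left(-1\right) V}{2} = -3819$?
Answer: $\frac{12022}{5875} \approx 2.0463$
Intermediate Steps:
$V = 7638$ ($V = \left(-2\right) \left(-3819\right) = 7638$)
$\frac{P + V}{2653 + 3222} = \frac{4384 + 7638}{2653 + 3222} = \frac{12022}{5875}$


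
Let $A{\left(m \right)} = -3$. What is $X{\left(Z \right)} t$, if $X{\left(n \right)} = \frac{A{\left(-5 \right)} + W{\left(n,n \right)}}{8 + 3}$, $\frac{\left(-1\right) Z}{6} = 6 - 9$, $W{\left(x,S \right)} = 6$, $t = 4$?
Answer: $\frac{12}{11} \approx 1.0909$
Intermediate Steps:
$Z = 18$ ($Z = - 6 \left(6 - 9\right) = \left(-6\right) \left(-3\right) = 18$)
$X{\left(n \right)} = \frac{3}{11}$ ($X{\left(n \right)} = \frac{-3 + 6}{8 + 3} = \frac{3}{11}$)
$X{\left(Z \right)} t = \frac{3}{11} \cdot 4 = \frac{12}{11}$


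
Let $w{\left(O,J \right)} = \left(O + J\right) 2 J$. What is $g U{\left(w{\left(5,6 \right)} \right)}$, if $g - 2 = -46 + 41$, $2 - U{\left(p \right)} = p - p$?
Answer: $-6$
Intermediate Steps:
$w{\left(O,J \right)} = J \left(2 J + 2 O\right)$ ($w{\left(O,J \right)} = \left(J + O\right) 2 J = \left(2 J + 2 O\right) J = J \left(2 J + 2 O\right)$)
$U{\left(p \right)} = 2$ ($U{\left(p \right)} = 2 - \left(p - p\right) = 2 - 0 = 2 + 0 = 2$)
$g = -3$ ($g = 2 + \left(-46 + 41\right) = 2 - 5 = -3$)
$g U{\left(w{\left(5,6 \right)} \right)} = \left(-3\right) 2 = -6$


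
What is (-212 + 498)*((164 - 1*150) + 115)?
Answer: 36894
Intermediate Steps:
(-212 + 498)*((164 - 1*150) + 115) = 286*((164 - 150) + 115) = 286*(14 + 115) = 286*129 = 36894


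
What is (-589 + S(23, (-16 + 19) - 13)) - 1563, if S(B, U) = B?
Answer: -2129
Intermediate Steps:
(-589 + S(23, (-16 + 19) - 13)) - 1563 = (-589 + 23) - 1563 = -566 - 1563 = -2129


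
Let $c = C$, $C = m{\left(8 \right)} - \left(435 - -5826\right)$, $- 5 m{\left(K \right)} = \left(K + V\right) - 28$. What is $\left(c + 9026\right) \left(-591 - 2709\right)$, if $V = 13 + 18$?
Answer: $-9117240$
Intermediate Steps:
$V = 31$
$m{\left(K \right)} = - \frac{3}{5} - \frac{K}{5}$ ($m{\left(K \right)} = - \frac{\left(K + 31\right) - 28}{5} = - \frac{\left(31 + K\right) - 28}{5} = - \frac{3 + K}{5} = - \frac{3}{5} - \frac{K}{5}$)
$C = - \frac{31316}{5}$ ($C = \left(- \frac{3}{5} - \frac{8}{5}\right) - \left(435 - -5826\right) = \left(- \frac{3}{5} - \frac{8}{5}\right) - \left(435 + 5826\right) = - \frac{11}{5} - 6261 = - \frac{31316}{5} \approx -6263.2$)
$c = - \frac{31316}{5} \approx -6263.2$
$\left(c + 9026\right) \left(-591 - 2709\right) = \left(- \frac{31316}{5} + 9026\right) \left(-591 - 2709\right) = \frac{13814}{5} \left(-3300\right) = -9117240$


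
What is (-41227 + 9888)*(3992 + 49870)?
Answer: -1687981218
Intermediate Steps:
(-41227 + 9888)*(3992 + 49870) = -31339*53862 = -1687981218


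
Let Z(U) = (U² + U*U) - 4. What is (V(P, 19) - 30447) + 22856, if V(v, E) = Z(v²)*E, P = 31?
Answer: 35086131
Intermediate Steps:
Z(U) = -4 + 2*U² (Z(U) = (U² + U²) - 4 = 2*U² - 4 = -4 + 2*U²)
V(v, E) = E*(-4 + 2*v⁴) (V(v, E) = (-4 + 2*(v²)²)*E = (-4 + 2*v⁴)*E = E*(-4 + 2*v⁴))
(V(P, 19) - 30447) + 22856 = (2*19*(-2 + 31⁴) - 30447) + 22856 = (2*19*(-2 + 923521) - 30447) + 22856 = (2*19*923519 - 30447) + 22856 = (35093722 - 30447) + 22856 = 35063275 + 22856 = 35086131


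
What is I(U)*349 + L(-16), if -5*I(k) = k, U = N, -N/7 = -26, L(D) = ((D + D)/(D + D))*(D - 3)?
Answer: -63613/5 ≈ -12723.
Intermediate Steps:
L(D) = -3 + D (L(D) = ((2*D)/((2*D)))*(-3 + D) = ((2*D)*(1/(2*D)))*(-3 + D) = 1*(-3 + D) = -3 + D)
N = 182 (N = -7*(-26) = 182)
U = 182
I(k) = -k/5
I(U)*349 + L(-16) = -1/5*182*349 + (-3 - 16) = -182/5*349 - 19 = -63518/5 - 19 = -63613/5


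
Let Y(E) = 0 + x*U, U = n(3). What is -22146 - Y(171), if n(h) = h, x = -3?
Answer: -22137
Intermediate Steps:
U = 3
Y(E) = -9 (Y(E) = 0 - 3*3 = 0 - 9 = -9)
-22146 - Y(171) = -22146 - 1*(-9) = -22146 + 9 = -22137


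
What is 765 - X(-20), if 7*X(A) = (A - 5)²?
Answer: 4730/7 ≈ 675.71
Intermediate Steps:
X(A) = (-5 + A)²/7 (X(A) = (A - 5)²/7 = (-5 + A)²/7)
765 - X(-20) = 765 - (-5 - 20)²/7 = 765 - (-25)²/7 = 765 - 625/7 = 4730/7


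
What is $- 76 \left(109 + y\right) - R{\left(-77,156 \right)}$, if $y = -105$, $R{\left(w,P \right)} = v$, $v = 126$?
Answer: $-430$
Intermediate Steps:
$R{\left(w,P \right)} = 126$
$- 76 \left(109 + y\right) - R{\left(-77,156 \right)} = - 76 \left(109 - 105\right) - 126 = \left(-76\right) 4 - 126 = -304 - 126 = -430$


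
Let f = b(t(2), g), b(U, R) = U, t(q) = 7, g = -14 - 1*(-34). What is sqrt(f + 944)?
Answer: sqrt(951) ≈ 30.838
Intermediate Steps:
g = 20 (g = -14 + 34 = 20)
f = 7
sqrt(f + 944) = sqrt(7 + 944) = sqrt(951)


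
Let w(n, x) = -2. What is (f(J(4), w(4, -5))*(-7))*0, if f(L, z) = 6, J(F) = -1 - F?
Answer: 0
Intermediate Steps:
(f(J(4), w(4, -5))*(-7))*0 = (6*(-7))*0 = -42*0 = 0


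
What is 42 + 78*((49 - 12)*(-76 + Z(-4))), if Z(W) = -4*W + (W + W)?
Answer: -196206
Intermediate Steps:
Z(W) = -2*W (Z(W) = -4*W + 2*W = -2*W)
42 + 78*((49 - 12)*(-76 + Z(-4))) = 42 + 78*((49 - 12)*(-76 - 2*(-4))) = 42 + 78*(37*(-76 + 8)) = 42 + 78*(37*(-68)) = 42 + 78*(-2516) = 42 - 196248 = -196206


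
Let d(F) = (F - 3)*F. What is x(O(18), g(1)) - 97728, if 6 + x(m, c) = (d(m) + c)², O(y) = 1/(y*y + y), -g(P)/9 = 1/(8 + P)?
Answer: -1337043620043143/13680577296 ≈ -97733.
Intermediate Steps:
g(P) = -9/(8 + P)
d(F) = F*(-3 + F) (d(F) = (-3 + F)*F = F*(-3 + F))
O(y) = 1/(y + y²) (O(y) = 1/(y² + y) = 1/(y + y²))
x(m, c) = -6 + (c + m*(-3 + m))² (x(m, c) = -6 + (m*(-3 + m) + c)² = -6 + (c + m*(-3 + m))²)
x(O(18), g(1)) - 97728 = (-6 + (-9/(8 + 1) + (1/(18*(1 + 18)))*(-3 + 1/(18*(1 + 18))))²) - 97728 = (-6 + (-9/9 + ((1/18)/19)*(-3 + (1/18)/19))²) - 97728 = (-6 + (-9*⅑ + ((1/18)*(1/19))*(-3 + (1/18)*(1/19)))²) - 97728 = (-6 + (-1 + (-3 + 1/342)/342)²) - 97728 = (-6 + (-1 + (1/342)*(-1025/342))²) - 97728 = (-6 + (-1 - 1025/116964)²) - 97728 = (-6 + (-117989/116964)²) - 97728 = (-6 + 13921404121/13680577296) - 97728 = -68162059655/13680577296 - 97728 = -1337043620043143/13680577296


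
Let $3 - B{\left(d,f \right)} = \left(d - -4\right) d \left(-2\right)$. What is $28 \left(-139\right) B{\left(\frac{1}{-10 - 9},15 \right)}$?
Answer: $- \frac{3631236}{361} \approx -10059.0$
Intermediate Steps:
$B{\left(d,f \right)} = 3 + 2 d \left(4 + d\right)$ ($B{\left(d,f \right)} = 3 - \left(d - -4\right) d \left(-2\right) = 3 - \left(d + 4\right) d \left(-2\right) = 3 - \left(4 + d\right) d \left(-2\right) = 3 - d \left(4 + d\right) \left(-2\right) = 3 - - 2 d \left(4 + d\right) = 3 + 2 d \left(4 + d\right)$)
$28 \left(-139\right) B{\left(\frac{1}{-10 - 9},15 \right)} = 28 \left(-139\right) \left(3 + 2 \left(\frac{1}{-10 - 9}\right)^{2} + \frac{8}{-10 - 9}\right) = - 3892 \left(3 + 2 \left(\frac{1}{-19}\right)^{2} + \frac{8}{-19}\right) = - 3892 \left(3 + 2 \left(- \frac{1}{19}\right)^{2} + 8 \left(- \frac{1}{19}\right)\right) = - 3892 \left(3 + 2 \cdot \frac{1}{361} - \frac{8}{19}\right) = - 3892 \left(3 + \frac{2}{361} - \frac{8}{19}\right) = \left(-3892\right) \frac{933}{361} = - \frac{3631236}{361}$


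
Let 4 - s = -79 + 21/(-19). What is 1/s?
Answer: 19/1598 ≈ 0.011890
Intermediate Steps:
s = 1598/19 (s = 4 - (-79 + 21/(-19)) = 4 - (-79 - 1/19*21) = 4 - (-79 - 21/19) = 4 - 1*(-1522/19) = 4 + 1522/19 = 1598/19 ≈ 84.105)
1/s = 1/(1598/19) = 19/1598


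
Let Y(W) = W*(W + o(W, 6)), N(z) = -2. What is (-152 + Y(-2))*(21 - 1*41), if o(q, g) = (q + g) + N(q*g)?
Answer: 3040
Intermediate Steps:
o(q, g) = -2 + g + q (o(q, g) = (q + g) - 2 = (g + q) - 2 = -2 + g + q)
Y(W) = W*(4 + 2*W) (Y(W) = W*(W + (-2 + 6 + W)) = W*(W + (4 + W)) = W*(4 + 2*W))
(-152 + Y(-2))*(21 - 1*41) = (-152 + 2*(-2)*(2 - 2))*(21 - 1*41) = (-152 + 2*(-2)*0)*(21 - 41) = (-152 + 0)*(-20) = -152*(-20) = 3040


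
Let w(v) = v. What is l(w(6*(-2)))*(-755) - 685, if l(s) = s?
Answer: 8375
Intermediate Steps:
l(w(6*(-2)))*(-755) - 685 = (6*(-2))*(-755) - 685 = -12*(-755) - 685 = 9060 - 685 = 8375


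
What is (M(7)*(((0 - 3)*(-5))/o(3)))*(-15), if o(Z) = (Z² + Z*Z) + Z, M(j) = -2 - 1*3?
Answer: 375/7 ≈ 53.571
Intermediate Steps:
M(j) = -5 (M(j) = -2 - 3 = -5)
o(Z) = Z + 2*Z² (o(Z) = (Z² + Z²) + Z = 2*Z² + Z = Z + 2*Z²)
(M(7)*(((0 - 3)*(-5))/o(3)))*(-15) = -5*(0 - 3)*(-5)/(3*(1 + 2*3))*(-15) = -5*(-3*(-5))/(3*(1 + 6))*(-15) = -75/(3*7)*(-15) = -75/21*(-15) = -5*5/7*(-15) = -25/7*(-15) = 375/7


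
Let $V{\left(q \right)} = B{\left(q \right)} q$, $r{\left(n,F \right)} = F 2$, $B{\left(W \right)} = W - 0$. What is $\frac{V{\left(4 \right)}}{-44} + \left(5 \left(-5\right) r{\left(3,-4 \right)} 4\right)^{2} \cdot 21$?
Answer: $\frac{147839996}{11} \approx 1.344 \cdot 10^{7}$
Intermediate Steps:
$B{\left(W \right)} = W$ ($B{\left(W \right)} = W + 0 = W$)
$r{\left(n,F \right)} = 2 F$
$V{\left(q \right)} = q^{2}$ ($V{\left(q \right)} = q q = q^{2}$)
$\frac{V{\left(4 \right)}}{-44} + \left(5 \left(-5\right) r{\left(3,-4 \right)} 4\right)^{2} \cdot 21 = \frac{4^{2}}{-44} + \left(5 \left(-5\right) 2 \left(-4\right) 4\right)^{2} \cdot 21 = 16 \left(- \frac{1}{44}\right) + \left(- 25 \left(\left(-8\right) 4\right)\right)^{2} \cdot 21 = - \frac{4}{11} + \left(\left(-25\right) \left(-32\right)\right)^{2} \cdot 21 = - \frac{4}{11} + 800^{2} \cdot 21 = - \frac{4}{11} + 640000 \cdot 21 = - \frac{4}{11} + 13440000 = \frac{147839996}{11}$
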